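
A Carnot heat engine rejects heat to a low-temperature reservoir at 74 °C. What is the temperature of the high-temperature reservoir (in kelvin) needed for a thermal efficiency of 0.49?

T_H ≈ 681 K

T_C = 74 °C → 74 + 273.15 = 347.15 K.
From η = 1 − T_C/T_H, solving for T_H gives T_H = T_C/(1 − η) = 347.15/(1 − 0.49) = 681 K.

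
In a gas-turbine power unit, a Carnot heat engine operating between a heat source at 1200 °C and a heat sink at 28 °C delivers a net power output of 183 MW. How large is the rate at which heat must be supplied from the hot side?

Q̇_H ≈ 230 MW

T_H = 1200 °C → 1200 + 273.15 = 1473.15 K.
T_C = 28 °C → 28 + 273.15 = 301.15 K.
Since the cycle is reversible, η = 1 − T_C/T_H = 1 − 301.15/1473.15 = 0.7956.
Q_H = W/η = 183/0.7956 = 230 MW.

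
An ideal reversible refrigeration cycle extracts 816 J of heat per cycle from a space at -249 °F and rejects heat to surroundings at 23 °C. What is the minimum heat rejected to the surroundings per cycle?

Q_H ≈ 2065 J

T_H = 23 °C → 23 + 273.15 = 296.15 K.
T_C = -249 °F → (-249 − 32) × 5/9 = -156.11 °C = 117.04 K.
For a reversible cycle Q_H/Q_C = T_H/T_C, so Q_H = Q_C·T_H/T_C = 816 × 296.15/117.04 = 2065 J.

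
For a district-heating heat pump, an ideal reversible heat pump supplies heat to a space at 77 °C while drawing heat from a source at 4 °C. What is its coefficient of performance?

T_H = 77 °C → 77 + 273.15 = 350.15 K.
T_C = 4 °C → 4 + 273.15 = 277.15 K.
COP_HP = T_H/(T_H − T_C) = 350.15/(350.15 − 277.15) = 4.80.

COP_HP ≈ 4.80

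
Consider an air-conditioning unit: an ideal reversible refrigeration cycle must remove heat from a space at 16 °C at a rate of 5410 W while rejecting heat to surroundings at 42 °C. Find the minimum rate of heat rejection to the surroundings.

Q̇_H ≈ 5896 W

T_H = 42 °C → 42 + 273.15 = 315.15 K.
T_C = 16 °C → 16 + 273.15 = 289.15 K.
For a reversible cycle Q_H/Q_C = T_H/T_C, so Q_H = Q_C·T_H/T_C = 5410 × 315.15/289.15 = 5896 W.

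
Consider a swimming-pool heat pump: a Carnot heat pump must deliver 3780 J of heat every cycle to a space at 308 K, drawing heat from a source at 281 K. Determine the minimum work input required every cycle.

For a reversible heat pump, COP_HP = T_H/(T_H − T_C) = 308.00/27.00 = 11.4074.
W = Q_H/COP_HP = 3780/11.4074 = 331 J.

W_in ≈ 331 J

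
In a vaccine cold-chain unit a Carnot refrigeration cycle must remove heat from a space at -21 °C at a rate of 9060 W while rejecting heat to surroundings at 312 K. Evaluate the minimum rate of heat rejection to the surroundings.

Q̇_H ≈ 11210 W

T_C = -21 °C → -21 + 273.15 = 252.15 K.
For a reversible cycle Q_H/Q_C = T_H/T_C, so Q_H = Q_C·T_H/T_C = 9060 × 312.00/252.15 = 11210 W.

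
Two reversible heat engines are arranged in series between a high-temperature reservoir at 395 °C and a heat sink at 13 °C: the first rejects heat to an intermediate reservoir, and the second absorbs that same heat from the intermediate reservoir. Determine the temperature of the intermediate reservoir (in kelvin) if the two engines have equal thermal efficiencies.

T_H = 395 °C → 395 + 273.15 = 668.15 K.
T_C = 13 °C → 13 + 273.15 = 286.15 K.
Equal efficiencies require 1 − T_m/T_H = 1 − T_C/T_m, i.e. T_m/T_H = T_C/T_m, so T_m = √(T_H·T_C) = √(668.15 × 286.15) = 437 K.

T_m ≈ 437 K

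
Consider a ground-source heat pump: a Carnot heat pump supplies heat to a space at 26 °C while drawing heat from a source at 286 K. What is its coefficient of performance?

T_H = 26 °C → 26 + 273.15 = 299.15 K.
Reversible heating COP: COP_HP = T_H/(T_H − T_C) = 299.15/(299.15 − 286.00) = 22.7.

COP_HP ≈ 22.7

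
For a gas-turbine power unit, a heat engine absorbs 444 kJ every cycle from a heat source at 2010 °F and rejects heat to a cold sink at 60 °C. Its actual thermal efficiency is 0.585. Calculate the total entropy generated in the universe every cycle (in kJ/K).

ΔS_univ ≈ 0.2295 kJ/K

T_H = 2010 °F → (2010 − 32) × 5/9 = 1098.89 °C = 1372.04 K.
T_C = 60 °C → 60 + 273.15 = 333.15 K.
W = η·Q_H = 0.585 × 444 = 259.7 kJ, so Q_C = Q_H − W = 184.3 kJ.
Reservoir entropy changes: ΔS_H = −Q_H/T_H = −444/1372.04 = -0.3236 kJ/K and ΔS_C = +Q_C/T_C = 184.3/333.15 = 0.5531 kJ/K.
ΔS_univ = −Q_H/T_H + Q_C/T_C = 0.2295 kJ/K (> 0, since η = 0.585 < η_Carnot = 0.757).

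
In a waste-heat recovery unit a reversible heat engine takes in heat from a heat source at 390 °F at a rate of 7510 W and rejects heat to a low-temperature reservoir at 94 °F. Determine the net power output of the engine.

T_H = 390 °F → (390 − 32) × 5/9 = 198.89 °C = 472.04 K.
T_C = 94 °F → (94 − 32) × 5/9 = 34.44 °C = 307.59 K.
Since the cycle is reversible, η = 1 − T_C/T_H = 1 − 307.59/472.04 = 0.3484.
W = η·Q_H = 0.3484 × 7510 = 2620 W.

Ẇ ≈ 2620 W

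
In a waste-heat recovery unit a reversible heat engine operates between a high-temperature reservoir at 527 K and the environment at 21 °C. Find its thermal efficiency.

η ≈ 0.4418

T_C = 21 °C → 21 + 273.15 = 294.15 K.
The Carnot efficiency is η = 1 − T_C/T_H = 1 − 294.15/527.00 = 0.4418.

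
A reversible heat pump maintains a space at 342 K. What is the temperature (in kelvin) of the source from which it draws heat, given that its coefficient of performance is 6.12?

T_C ≈ 286 K

COP_HP = T_H/(T_H − T_C) ⇒ T_C = T_H·(COP_HP − 1)/COP_HP = 342.00 × (6.12 − 1)/6.12 = 286 K.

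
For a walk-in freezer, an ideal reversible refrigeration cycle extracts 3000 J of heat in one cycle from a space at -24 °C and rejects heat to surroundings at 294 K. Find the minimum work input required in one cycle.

T_C = -24 °C → -24 + 273.15 = 249.15 K.
Carnot COP: COP_R = T_C/(T_H − T_C) = 249.15/44.85 = 5.5552.
W = Q_C/COP_R = 3000/5.5552 = 540 J.

W_in ≈ 540 J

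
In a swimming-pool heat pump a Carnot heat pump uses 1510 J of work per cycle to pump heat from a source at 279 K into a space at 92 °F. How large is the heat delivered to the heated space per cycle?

Q_H ≈ 16840 J

T_H = 92 °F → (92 − 32) × 5/9 = 33.33 °C = 306.48 K.
For a reversible heat pump, COP_HP = T_H/(T_H − T_C) = 306.48/27.48 = 11.1516.
Q_H = COP_HP · W = 11.1516 × 1510 = 16840 J.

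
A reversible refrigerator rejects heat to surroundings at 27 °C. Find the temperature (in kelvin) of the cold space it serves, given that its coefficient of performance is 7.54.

T_C ≈ 265 K

T_H = 27 °C → 27 + 273.15 = 300.15 K.
COP_R = T_C/(T_H − T_C) ⇒ T_C = T_H·COP_R/(1 + COP_R) = 300.15 × 7.54/(1 + 7.54) = 265 K.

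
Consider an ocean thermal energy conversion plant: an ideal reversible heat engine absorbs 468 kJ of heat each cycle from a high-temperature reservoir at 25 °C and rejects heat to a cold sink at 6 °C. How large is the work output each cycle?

T_H = 25 °C → 25 + 273.15 = 298.15 K.
T_C = 6 °C → 6 + 273.15 = 279.15 K.
The Carnot efficiency is η = 1 − T_C/T_H = 1 − 279.15/298.15 = 0.0637.
W = η·Q_H = 0.0637 × 468 = 29.8 kJ.

W ≈ 29.8 kJ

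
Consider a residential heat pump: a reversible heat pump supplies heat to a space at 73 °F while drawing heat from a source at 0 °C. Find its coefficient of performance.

COP_HP ≈ 12.99

T_H = 73 °F → (73 − 32) × 5/9 = 22.78 °C = 295.93 K.
T_C = 0 °C → 0 + 273.15 = 273.15 K.
Reversible heating COP: COP_HP = T_H/(T_H − T_C) = 295.93/(295.93 − 273.15) = 12.99.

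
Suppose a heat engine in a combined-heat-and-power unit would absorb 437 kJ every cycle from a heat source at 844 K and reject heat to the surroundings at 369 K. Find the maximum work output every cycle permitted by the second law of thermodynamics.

W_max ≈ 245.9 kJ

The second-law ceiling is the Carnot efficiency, η_max = 1 − T_C/T_H = 1 − 369.00/844.00 = 0.5628.
W_max = η_max · Q_H = 0.5628 × 437 = 245.9 kJ.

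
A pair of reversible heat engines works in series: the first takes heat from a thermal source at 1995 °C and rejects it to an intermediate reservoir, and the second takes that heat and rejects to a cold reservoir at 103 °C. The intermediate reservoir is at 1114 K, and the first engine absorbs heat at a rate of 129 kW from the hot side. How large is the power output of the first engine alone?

Ẇ₁ ≈ 65.6 kW

T_H = 1995 °C → 1995 + 273.15 = 2268.15 K.
T_C = 103 °C → 103 + 273.15 = 376.15 K.
First-stage efficiency η₁ = 1 − T_m/T_H = 1 − 1114.00/2268.15 = 0.5089.
W₁ = η₁·Q_H = 0.5089 × 129 = 65.6 kW.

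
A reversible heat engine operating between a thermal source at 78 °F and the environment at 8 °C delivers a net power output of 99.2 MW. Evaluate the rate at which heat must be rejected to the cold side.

T_H = 78 °F → (78 − 32) × 5/9 = 25.56 °C = 298.71 K.
T_C = 8 °C → 8 + 273.15 = 281.15 K.
Since the cycle is reversible, η = 1 − T_C/T_H = 1 − 281.15/298.71 = 0.0588.
Since Q_C/Q_H = T_C/T_H and Q_H = W/η, Q_C = W·T_C/(T_H − T_C) = 99.2 × 281.15/17.56 = 1589 MW.

Q̇_C ≈ 1589 MW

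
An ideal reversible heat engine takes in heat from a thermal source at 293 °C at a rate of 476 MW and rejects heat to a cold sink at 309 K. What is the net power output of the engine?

Ẇ ≈ 216 MW

T_H = 293 °C → 293 + 273.15 = 566.15 K.
η_rev = 1 − T_C/T_H = 1 − 309.00/566.15 = 0.4542.
W = η·Q_H = 0.4542 × 476 = 216 MW.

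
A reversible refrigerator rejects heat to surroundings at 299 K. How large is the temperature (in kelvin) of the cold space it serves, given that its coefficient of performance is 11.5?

COP_R = T_C/(T_H − T_C) ⇒ T_C = T_H·COP_R/(1 + COP_R) = 299.00 × 11.5/(1 + 11.5) = 275 K.

T_C ≈ 275 K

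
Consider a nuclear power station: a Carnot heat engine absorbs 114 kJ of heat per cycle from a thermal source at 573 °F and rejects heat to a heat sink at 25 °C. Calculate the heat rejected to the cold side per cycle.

Q_C ≈ 59.24 kJ

T_H = 573 °F → (573 − 32) × 5/9 = 300.56 °C = 573.71 K.
T_C = 25 °C → 25 + 273.15 = 298.15 K.
η_rev = 1 − T_C/T_H = 1 − 298.15/573.71 = 0.4803.
For a reversible cycle Q_C/Q_H = T_C/T_H, so Q_C = 114 × 298.15/573.71 = 59.24 kJ.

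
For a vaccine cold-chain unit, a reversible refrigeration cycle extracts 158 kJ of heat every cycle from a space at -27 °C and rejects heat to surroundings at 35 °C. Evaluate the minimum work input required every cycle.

W_in ≈ 39.8 kJ

T_H = 35 °C → 35 + 273.15 = 308.15 K.
T_C = -27 °C → -27 + 273.15 = 246.15 K.
The reversible coefficient of performance is COP_R = T_C/(T_H − T_C) = 246.15/62.00 = 3.9702.
W = Q_C/COP_R = 158/3.9702 = 39.8 kJ.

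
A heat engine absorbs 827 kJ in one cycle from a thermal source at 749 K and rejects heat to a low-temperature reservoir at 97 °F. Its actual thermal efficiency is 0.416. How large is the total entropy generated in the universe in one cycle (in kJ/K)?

T_C = 97 °F → (97 − 32) × 5/9 = 36.11 °C = 309.26 K.
W = η·Q_H = 0.416 × 827 = 344.0 kJ, so Q_C = Q_H − W = 483.0 kJ.
The hot reservoir loses entropy Q_H/T_H = 827/749.00 = 1.104 kJ/K; the cold reservoir gains Q_C/T_C = 483.0/309.26 = 1.562 kJ/K.
ΔS_univ = −Q_H/T_H + Q_C/T_C = 0.458 kJ/K (> 0, since η = 0.416 < η_Carnot = 0.587).

ΔS_univ ≈ 0.458 kJ/K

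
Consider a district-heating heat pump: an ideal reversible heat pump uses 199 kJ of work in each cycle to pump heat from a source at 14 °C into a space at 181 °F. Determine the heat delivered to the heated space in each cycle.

Q_H ≈ 1030 kJ

T_H = 181 °F → (181 − 32) × 5/9 = 82.78 °C = 355.93 K.
T_C = 14 °C → 14 + 273.15 = 287.15 K.
COP_HP = T_H/(T_H − T_C) = 355.93/68.78 = 5.1750.
Q_H = COP_HP · W = 5.1750 × 199 = 1030 kJ.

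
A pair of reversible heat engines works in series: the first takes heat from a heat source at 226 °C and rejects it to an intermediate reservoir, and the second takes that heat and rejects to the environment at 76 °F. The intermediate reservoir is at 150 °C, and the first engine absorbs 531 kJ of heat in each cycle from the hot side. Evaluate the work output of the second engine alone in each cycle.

W₂ ≈ 134 kJ

T_H = 226 °C → 226 + 273.15 = 499.15 K.
T_C = 76 °F → (76 − 32) × 5/9 = 24.44 °C = 297.59 K.
T_m = 150 °C → 150 + 273.15 = 423.15 K.
Heat entering the second stage: Q_m = Q_H·(T_m/T_H) = 531 × 423.15/499.15 = 450 kJ.
Second-stage efficiency η₂ = 1 − T_C/T_m = 1 − 297.59/423.15 = 0.2967, so W₂ = η₂·Q_m = 134 kJ.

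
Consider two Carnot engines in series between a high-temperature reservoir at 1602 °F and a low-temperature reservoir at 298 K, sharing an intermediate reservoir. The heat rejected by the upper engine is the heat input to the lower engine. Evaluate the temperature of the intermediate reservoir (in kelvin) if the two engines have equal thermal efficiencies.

T_H = 1602 °F → (1602 − 32) × 5/9 = 872.22 °C = 1145.37 K.
Equal efficiencies require 1 − T_m/T_H = 1 − T_C/T_m, i.e. T_m/T_H = T_C/T_m, so T_m = √(T_H·T_C) = √(1145.37 × 298.00) = 584 K.

T_m ≈ 584 K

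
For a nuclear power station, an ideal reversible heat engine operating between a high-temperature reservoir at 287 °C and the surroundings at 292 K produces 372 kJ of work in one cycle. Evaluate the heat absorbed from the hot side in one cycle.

Q_H ≈ 777 kJ

T_H = 287 °C → 287 + 273.15 = 560.15 K.
η_rev = 1 − T_C/T_H = 1 − 292.00/560.15 = 0.4787.
Q_H = W/η = 372/0.4787 = 777 kJ.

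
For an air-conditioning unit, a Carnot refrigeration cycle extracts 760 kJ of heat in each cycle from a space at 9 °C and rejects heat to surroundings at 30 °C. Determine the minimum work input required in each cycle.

T_H = 30 °C → 30 + 273.15 = 303.15 K.
T_C = 9 °C → 9 + 273.15 = 282.15 K.
For a reversible refrigerator, COP_R = T_C/(T_H − T_C) = 282.15/21.00 = 13.4357.
W = Q_C/COP_R = 760/13.4357 = 56.6 kJ.

W_in ≈ 56.6 kJ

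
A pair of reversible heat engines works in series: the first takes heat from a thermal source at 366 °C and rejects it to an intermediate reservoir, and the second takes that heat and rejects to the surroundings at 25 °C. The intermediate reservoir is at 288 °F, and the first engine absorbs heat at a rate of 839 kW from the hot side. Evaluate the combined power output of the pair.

T_H = 366 °C → 366 + 273.15 = 639.15 K.
T_C = 25 °C → 25 + 273.15 = 298.15 K.
Two reversible stages in series are equivalent to a single Carnot engine between T_H and T_C, so η_total = 1 − T_C/T_H = 1 − 298.15/639.15 = 0.5335.
W_total = η_total · Q_H = 0.5335 × 839 = 447.6 kW.

Ẇ_total ≈ 447.6 kW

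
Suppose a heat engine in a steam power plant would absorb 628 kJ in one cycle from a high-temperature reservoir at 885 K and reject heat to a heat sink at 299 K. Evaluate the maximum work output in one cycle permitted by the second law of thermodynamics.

The upper bound on efficiency is η_max = 1 − T_C/T_H = 1 − 299.00/885.00 = 0.6621.
W_max = η_max · Q_H = 0.6621 × 628 = 416 kJ.

W_max ≈ 416 kJ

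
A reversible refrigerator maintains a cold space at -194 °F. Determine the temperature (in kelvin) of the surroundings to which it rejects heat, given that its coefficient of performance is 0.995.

T_C = -194 °F → (-194 − 32) × 5/9 = -125.56 °C = 147.59 K.
COP_R = T_C/(T_H − T_C) ⇒ T_H = T_C·(1 + 1/COP_R) = 147.59 × (1 + 1/0.995) = 296 K.

T_H ≈ 296 K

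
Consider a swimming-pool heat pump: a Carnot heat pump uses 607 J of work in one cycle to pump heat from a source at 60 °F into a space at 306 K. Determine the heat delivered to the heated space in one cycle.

T_C = 60 °F → (60 − 32) × 5/9 = 15.56 °C = 288.71 K.
For a reversible heat pump, COP_HP = T_H/(T_H − T_C) = 306.00/17.29 = 17.6935.
Q_H = COP_HP · W = 17.6935 × 607 = 10700 J.

Q_H ≈ 10700 J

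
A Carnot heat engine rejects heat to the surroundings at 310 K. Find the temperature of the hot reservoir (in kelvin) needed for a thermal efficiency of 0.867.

From η = 1 − T_C/T_H, solving for T_H gives T_H = T_C/(1 − η) = 310.00/(1 − 0.867) = 2330 K.

T_H ≈ 2330 K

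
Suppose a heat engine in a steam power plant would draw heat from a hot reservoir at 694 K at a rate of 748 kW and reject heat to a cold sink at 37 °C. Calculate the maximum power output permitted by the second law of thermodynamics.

T_C = 37 °C → 37 + 273.15 = 310.15 K.
By the Carnot theorem, η_max = 1 − T_C/T_H = 1 − 310.15/694.00 = 0.5531.
W_max = η_max · Q_H = 0.5531 × 748 = 414 kW.

Ẇ_max ≈ 414 kW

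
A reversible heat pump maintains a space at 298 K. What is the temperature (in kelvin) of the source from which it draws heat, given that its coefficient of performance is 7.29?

COP_HP = T_H/(T_H − T_C) ⇒ T_C = T_H·(COP_HP − 1)/COP_HP = 298.00 × (7.29 − 1)/7.29 = 257 K.

T_C ≈ 257 K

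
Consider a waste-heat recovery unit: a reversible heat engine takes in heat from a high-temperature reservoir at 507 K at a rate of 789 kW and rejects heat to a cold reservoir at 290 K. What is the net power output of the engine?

η_rev = 1 − T_C/T_H = 1 − 290.00/507.00 = 0.4280.
W = η·Q_H = 0.4280 × 789 = 338 kW.

Ẇ ≈ 338 kW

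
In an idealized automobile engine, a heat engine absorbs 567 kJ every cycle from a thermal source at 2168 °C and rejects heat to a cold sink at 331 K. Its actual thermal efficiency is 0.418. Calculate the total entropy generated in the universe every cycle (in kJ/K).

ΔS_univ ≈ 0.765 kJ/K

T_H = 2168 °C → 2168 + 273.15 = 2441.15 K.
W = η·Q_H = 0.418 × 567 = 237.0 kJ, so Q_C = Q_H − W = 330.0 kJ.
The hot reservoir loses entropy Q_H/T_H = 567/2441.15 = 0.2323 kJ/K; the cold reservoir gains Q_C/T_C = 330.0/331.00 = 0.9970 kJ/K.
ΔS_univ = −Q_H/T_H + Q_C/T_C = 0.765 kJ/K (> 0, since η = 0.418 < η_Carnot = 0.864).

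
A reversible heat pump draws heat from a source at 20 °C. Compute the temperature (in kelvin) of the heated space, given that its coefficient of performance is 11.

T_C = 20 °C → 20 + 273.15 = 293.15 K.
COP_HP = T_H/(T_H − T_C) ⇒ T_H = T_C·COP_HP/(COP_HP − 1) = 293.15 × 11/(11 − 1) = 322.5 K.

T_H ≈ 322.5 K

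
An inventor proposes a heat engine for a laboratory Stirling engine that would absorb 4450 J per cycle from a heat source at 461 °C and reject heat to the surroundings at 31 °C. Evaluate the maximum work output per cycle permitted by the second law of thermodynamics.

T_H = 461 °C → 461 + 273.15 = 734.15 K.
T_C = 31 °C → 31 + 273.15 = 304.15 K.
The second-law ceiling is the Carnot efficiency, η_max = 1 − T_C/T_H = 1 − 304.15/734.15 = 0.5857.
W_max = η_max · Q_H = 0.5857 × 4450 = 2610 J.

W_max ≈ 2610 J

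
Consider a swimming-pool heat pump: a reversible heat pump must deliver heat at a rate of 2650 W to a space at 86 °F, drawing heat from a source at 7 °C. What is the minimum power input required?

T_H = 86 °F → (86 − 32) × 5/9 = 30.00 °C = 303.15 K.
T_C = 7 °C → 7 + 273.15 = 280.15 K.
For a reversible heat pump, COP_HP = T_H/(T_H − T_C) = 303.15/23.00 = 13.1804.
W = Q_H/COP_HP = 2650/13.1804 = 201.1 W.

Ẇ_in ≈ 201.1 W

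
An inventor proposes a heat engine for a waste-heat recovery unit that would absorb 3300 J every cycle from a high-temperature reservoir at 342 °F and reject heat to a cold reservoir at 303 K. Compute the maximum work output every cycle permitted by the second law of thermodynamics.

T_H = 342 °F → (342 − 32) × 5/9 = 172.22 °C = 445.37 K.
The second-law ceiling is the Carnot efficiency, η_max = 1 − T_C/T_H = 1 − 303.00/445.37 = 0.3197.
W_max = η_max · Q_H = 0.3197 × 3300 = 1050 J.

W_max ≈ 1050 J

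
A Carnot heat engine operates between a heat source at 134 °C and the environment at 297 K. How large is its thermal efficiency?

T_H = 134 °C → 134 + 273.15 = 407.15 K.
Since the cycle is reversible, η = 1 − T_C/T_H = 1 − 297.00/407.15 = 0.271.

η ≈ 0.271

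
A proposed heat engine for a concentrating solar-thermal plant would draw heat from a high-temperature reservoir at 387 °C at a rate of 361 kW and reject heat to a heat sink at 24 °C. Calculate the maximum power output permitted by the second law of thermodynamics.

T_H = 387 °C → 387 + 273.15 = 660.15 K.
T_C = 24 °C → 24 + 273.15 = 297.15 K.
No engine can exceed the Carnot limit: η_max = 1 − T_C/T_H = 1 − 297.15/660.15 = 0.5499.
W_max = η_max · Q_H = 0.5499 × 361 = 198.5 kW.

Ẇ_max ≈ 198.5 kW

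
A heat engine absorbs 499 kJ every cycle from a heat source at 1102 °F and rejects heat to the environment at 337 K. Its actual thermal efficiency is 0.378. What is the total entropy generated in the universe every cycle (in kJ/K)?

ΔS_univ ≈ 0.346 kJ/K

T_H = 1102 °F → (1102 − 32) × 5/9 = 594.44 °C = 867.59 K.
W = η·Q_H = 0.378 × 499 = 188.6 kJ, so Q_C = Q_H − W = 310.4 kJ.
Entropy balance on the reservoirs: −Q_H/T_H = -0.5752 kJ/K, +Q_C/T_C = 0.9210 kJ/K.
ΔS_univ = −Q_H/T_H + Q_C/T_C = 0.346 kJ/K (> 0, since η = 0.378 < η_Carnot = 0.612).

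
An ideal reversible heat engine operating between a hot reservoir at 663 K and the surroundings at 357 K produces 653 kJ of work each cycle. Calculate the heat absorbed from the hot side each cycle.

The Carnot efficiency is η = 1 − T_C/T_H = 1 − 357.00/663.00 = 0.4615.
Q_H = W/η = 653/0.4615 = 1410 kJ.

Q_H ≈ 1410 kJ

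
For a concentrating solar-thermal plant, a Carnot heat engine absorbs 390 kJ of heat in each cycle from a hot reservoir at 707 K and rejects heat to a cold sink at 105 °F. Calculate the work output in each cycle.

T_C = 105 °F → (105 − 32) × 5/9 = 40.56 °C = 313.71 K.
The Carnot efficiency is η = 1 − T_C/T_H = 1 − 313.71/707.00 = 0.5563.
W = η·Q_H = 0.5563 × 390 = 217 kJ.

W ≈ 217 kJ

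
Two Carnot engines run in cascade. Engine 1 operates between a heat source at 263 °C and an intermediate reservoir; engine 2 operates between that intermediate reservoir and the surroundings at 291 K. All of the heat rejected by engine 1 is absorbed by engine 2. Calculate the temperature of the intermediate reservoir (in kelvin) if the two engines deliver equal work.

T_H = 263 °C → 263 + 273.15 = 536.15 K.
For reversible stages Q_m = Q_H·(T_m/T_H). Setting W₁ = Q_H(1 − T_m/T_H) equal to W₂ = Q_m(1 − T_C/T_m) = Q_H·(T_m − T_C)/T_H gives T_H − T_m = T_m − T_C, so T_m = (T_H + T_C)/2 = (536.15 + 291.00)/2 = 413.6 K.

T_m ≈ 413.6 K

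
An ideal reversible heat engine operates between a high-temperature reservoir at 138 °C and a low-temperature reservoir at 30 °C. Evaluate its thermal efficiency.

T_H = 138 °C → 138 + 273.15 = 411.15 K.
T_C = 30 °C → 30 + 273.15 = 303.15 K.
Carnot efficiency: η = 1 − T_C/T_H = 1 − 303.15/411.15 = 0.2627.

η ≈ 0.2627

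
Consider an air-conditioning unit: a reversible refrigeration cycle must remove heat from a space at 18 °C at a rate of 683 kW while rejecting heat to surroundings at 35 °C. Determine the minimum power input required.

T_H = 35 °C → 35 + 273.15 = 308.15 K.
T_C = 18 °C → 18 + 273.15 = 291.15 K.
For a reversible refrigerator, COP_R = T_C/(T_H − T_C) = 291.15/17.00 = 17.1265.
W = Q_C/COP_R = 683/17.1265 = 39.88 kW.

Ẇ_in ≈ 39.88 kW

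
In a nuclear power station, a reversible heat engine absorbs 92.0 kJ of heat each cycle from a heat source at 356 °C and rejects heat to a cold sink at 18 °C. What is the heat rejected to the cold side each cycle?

Q_C ≈ 42.6 kJ

T_H = 356 °C → 356 + 273.15 = 629.15 K.
T_C = 18 °C → 18 + 273.15 = 291.15 K.
Carnot efficiency: η = 1 − T_C/T_H = 1 − 291.15/629.15 = 0.5372.
For a reversible cycle Q_C/Q_H = T_C/T_H, so Q_C = 92.0 × 291.15/629.15 = 42.6 kJ.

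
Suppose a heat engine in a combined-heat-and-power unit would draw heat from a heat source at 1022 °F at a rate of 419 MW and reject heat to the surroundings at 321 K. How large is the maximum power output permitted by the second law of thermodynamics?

Ẇ_max ≈ 256 MW

T_H = 1022 °F → (1022 − 32) × 5/9 = 550.00 °C = 823.15 K.
No engine can exceed the Carnot limit: η_max = 1 − T_C/T_H = 1 − 321.00/823.15 = 0.6100.
W_max = η_max · Q_H = 0.6100 × 419 = 256 MW.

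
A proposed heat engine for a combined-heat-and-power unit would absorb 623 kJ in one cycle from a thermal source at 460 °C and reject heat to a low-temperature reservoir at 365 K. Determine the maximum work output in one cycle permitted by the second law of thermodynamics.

T_H = 460 °C → 460 + 273.15 = 733.15 K.
The second-law ceiling is the Carnot efficiency, η_max = 1 − T_C/T_H = 1 − 365.00/733.15 = 0.5021.
W_max = η_max · Q_H = 0.5021 × 623 = 313 kJ.

W_max ≈ 313 kJ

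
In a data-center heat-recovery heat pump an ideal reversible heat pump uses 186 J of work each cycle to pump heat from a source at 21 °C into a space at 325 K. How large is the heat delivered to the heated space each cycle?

T_C = 21 °C → 21 + 273.15 = 294.15 K.
COP_HP = T_H/(T_H − T_C) = 325.00/30.85 = 10.5348.
Q_H = COP_HP · W = 10.5348 × 186 = 1960 J.

Q_H ≈ 1960 J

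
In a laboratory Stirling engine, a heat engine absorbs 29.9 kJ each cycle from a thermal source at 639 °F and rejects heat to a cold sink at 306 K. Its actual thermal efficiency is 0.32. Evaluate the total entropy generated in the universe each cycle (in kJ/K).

T_H = 639 °F → (639 − 32) × 5/9 = 337.22 °C = 610.37 K.
W = η·Q_H = 0.32 × 29.9 = 9.568 kJ, so Q_C = Q_H − W = 20.33 kJ.
The hot reservoir loses entropy Q_H/T_H = 29.9/610.37 = 0.04899 kJ/K; the cold reservoir gains Q_C/T_C = 20.33/306.00 = 0.06644 kJ/K.
ΔS_univ = −Q_H/T_H + Q_C/T_C = 0.0175 kJ/K (> 0, since η = 0.32 < η_Carnot = 0.499).

ΔS_univ ≈ 0.0175 kJ/K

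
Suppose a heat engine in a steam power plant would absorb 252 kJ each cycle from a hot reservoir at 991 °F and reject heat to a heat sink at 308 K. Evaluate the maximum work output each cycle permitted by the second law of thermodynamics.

W_max ≈ 156 kJ

T_H = 991 °F → (991 − 32) × 5/9 = 532.78 °C = 805.93 K.
The upper bound on efficiency is η_max = 1 − T_C/T_H = 1 − 308.00/805.93 = 0.6178.
W_max = η_max · Q_H = 0.6178 × 252 = 156 kJ.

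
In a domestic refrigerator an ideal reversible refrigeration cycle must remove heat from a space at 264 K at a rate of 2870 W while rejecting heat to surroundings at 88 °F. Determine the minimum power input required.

T_H = 88 °F → (88 − 32) × 5/9 = 31.11 °C = 304.26 K.
COP_R = T_C/(T_H − T_C) = 264.00/40.26 = 6.5572.
W = Q_C/COP_R = 2870/6.5572 = 437.7 W.

Ẇ_in ≈ 437.7 W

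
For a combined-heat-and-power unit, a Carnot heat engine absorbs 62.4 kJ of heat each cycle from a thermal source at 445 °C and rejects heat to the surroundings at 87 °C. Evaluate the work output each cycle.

T_H = 445 °C → 445 + 273.15 = 718.15 K.
T_C = 87 °C → 87 + 273.15 = 360.15 K.
Carnot efficiency: η = 1 − T_C/T_H = 1 − 360.15/718.15 = 0.4985.
W = η·Q_H = 0.4985 × 62.4 = 31.11 kJ.

W ≈ 31.11 kJ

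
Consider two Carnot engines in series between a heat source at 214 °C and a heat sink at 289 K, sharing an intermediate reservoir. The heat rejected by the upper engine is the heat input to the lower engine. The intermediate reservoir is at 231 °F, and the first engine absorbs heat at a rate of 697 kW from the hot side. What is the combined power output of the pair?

Ẇ_total ≈ 284 kW

T_H = 214 °C → 214 + 273.15 = 487.15 K.
Two reversible stages in series are equivalent to a single Carnot engine between T_H and T_C, so η_total = 1 − T_C/T_H = 1 − 289.00/487.15 = 0.4068.
W_total = η_total · Q_H = 0.4068 × 697 = 284 kW.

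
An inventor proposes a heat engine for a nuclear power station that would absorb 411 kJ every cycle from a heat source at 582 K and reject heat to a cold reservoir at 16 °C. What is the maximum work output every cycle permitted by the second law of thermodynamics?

W_max ≈ 207 kJ

T_C = 16 °C → 16 + 273.15 = 289.15 K.
No engine can exceed the Carnot limit: η_max = 1 − T_C/T_H = 1 − 289.15/582.00 = 0.5032.
W_max = η_max · Q_H = 0.5032 × 411 = 207 kJ.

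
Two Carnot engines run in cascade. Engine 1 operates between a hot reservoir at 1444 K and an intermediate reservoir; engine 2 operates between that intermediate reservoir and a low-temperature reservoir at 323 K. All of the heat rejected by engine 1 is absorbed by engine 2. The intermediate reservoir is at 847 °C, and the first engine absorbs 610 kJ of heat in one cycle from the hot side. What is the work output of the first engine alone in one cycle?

T_m = 847 °C → 847 + 273.15 = 1120.15 K.
First-stage efficiency η₁ = 1 − T_m/T_H = 1 − 1120.15/1444.00 = 0.2243.
W₁ = η₁·Q_H = 0.2243 × 610 = 137 kJ.

W₁ ≈ 137 kJ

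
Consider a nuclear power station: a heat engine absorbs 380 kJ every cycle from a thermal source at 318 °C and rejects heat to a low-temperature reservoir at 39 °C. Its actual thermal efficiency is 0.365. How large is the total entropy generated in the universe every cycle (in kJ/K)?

T_H = 318 °C → 318 + 273.15 = 591.15 K.
T_C = 39 °C → 39 + 273.15 = 312.15 K.
W = η·Q_H = 0.365 × 380 = 138.7 kJ, so Q_C = Q_H − W = 241.3 kJ.
Reservoir entropy changes: ΔS_H = −Q_H/T_H = −380/591.15 = -0.6428 kJ/K and ΔS_C = +Q_C/T_C = 241.3/312.15 = 0.7730 kJ/K.
ΔS_univ = −Q_H/T_H + Q_C/T_C = 0.130 kJ/K (> 0, since η = 0.365 < η_Carnot = 0.472).

ΔS_univ ≈ 0.130 kJ/K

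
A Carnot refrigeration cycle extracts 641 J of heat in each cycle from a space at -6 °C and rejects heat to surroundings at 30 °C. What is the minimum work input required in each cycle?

W_in ≈ 86.4 J

T_H = 30 °C → 30 + 273.15 = 303.15 K.
T_C = -6 °C → -6 + 273.15 = 267.15 K.
Carnot COP: COP_R = T_C/(T_H − T_C) = 267.15/36.00 = 7.4208.
W = Q_C/COP_R = 641/7.4208 = 86.4 J.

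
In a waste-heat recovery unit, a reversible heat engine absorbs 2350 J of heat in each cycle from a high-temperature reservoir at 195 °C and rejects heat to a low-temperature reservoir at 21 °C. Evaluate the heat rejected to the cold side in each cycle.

Q_C ≈ 1477 J

T_H = 195 °C → 195 + 273.15 = 468.15 K.
T_C = 21 °C → 21 + 273.15 = 294.15 K.
For a reversible engine, η = 1 − T_C/T_H = 1 − 294.15/468.15 = 0.3717.
For a reversible cycle Q_C/Q_H = T_C/T_H, so Q_C = 2350 × 294.15/468.15 = 1477 J.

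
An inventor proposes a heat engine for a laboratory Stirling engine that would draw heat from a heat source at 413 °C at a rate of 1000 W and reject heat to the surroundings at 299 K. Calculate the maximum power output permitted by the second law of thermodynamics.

T_H = 413 °C → 413 + 273.15 = 686.15 K.
No engine can exceed the Carnot limit: η_max = 1 − T_C/T_H = 1 − 299.00/686.15 = 0.5642.
W_max = η_max · Q_H = 0.5642 × 1000 = 564 W.

Ẇ_max ≈ 564 W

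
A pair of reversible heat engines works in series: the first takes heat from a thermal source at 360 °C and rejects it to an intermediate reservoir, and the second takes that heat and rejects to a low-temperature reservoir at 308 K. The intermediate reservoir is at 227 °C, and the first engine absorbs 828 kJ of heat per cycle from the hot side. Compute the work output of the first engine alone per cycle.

T_H = 360 °C → 360 + 273.15 = 633.15 K.
T_m = 227 °C → 227 + 273.15 = 500.15 K.
First-stage efficiency η₁ = 1 − T_m/T_H = 1 − 500.15/633.15 = 0.2101.
W₁ = η₁·Q_H = 0.2101 × 828 = 174 kJ.

W₁ ≈ 174 kJ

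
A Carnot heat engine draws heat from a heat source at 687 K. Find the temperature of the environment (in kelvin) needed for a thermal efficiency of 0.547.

T_C ≈ 311 K

From η = 1 − T_C/T_H, T_C = T_H·(1 − η) = 687.00 × (1 − 0.547) = 311 K.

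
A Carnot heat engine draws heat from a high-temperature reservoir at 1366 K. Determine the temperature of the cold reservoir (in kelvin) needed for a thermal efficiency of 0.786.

T_C ≈ 292.3 K

From η = 1 − T_C/T_H, T_C = T_H·(1 − η) = 1366.00 × (1 − 0.786) = 292.3 K.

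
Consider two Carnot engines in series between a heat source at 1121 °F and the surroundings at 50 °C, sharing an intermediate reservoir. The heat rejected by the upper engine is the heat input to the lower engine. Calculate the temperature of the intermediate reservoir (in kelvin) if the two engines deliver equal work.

T_m ≈ 600.6 K

T_H = 1121 °F → (1121 − 32) × 5/9 = 605.00 °C = 878.15 K.
T_C = 50 °C → 50 + 273.15 = 323.15 K.
For reversible stages Q_m = Q_H·(T_m/T_H). Setting W₁ = Q_H(1 − T_m/T_H) equal to W₂ = Q_m(1 − T_C/T_m) = Q_H·(T_m − T_C)/T_H gives T_H − T_m = T_m − T_C, so T_m = (T_H + T_C)/2 = (878.15 + 323.15)/2 = 600.6 K.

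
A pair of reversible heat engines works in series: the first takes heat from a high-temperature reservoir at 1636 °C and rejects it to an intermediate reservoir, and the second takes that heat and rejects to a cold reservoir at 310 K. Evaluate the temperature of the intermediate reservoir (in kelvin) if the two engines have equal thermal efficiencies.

T_m ≈ 769.3 K

T_H = 1636 °C → 1636 + 273.15 = 1909.15 K.
Equal efficiencies require 1 − T_m/T_H = 1 − T_C/T_m, i.e. T_m/T_H = T_C/T_m, so T_m = √(T_H·T_C) = √(1909.15 × 310.00) = 769.3 K.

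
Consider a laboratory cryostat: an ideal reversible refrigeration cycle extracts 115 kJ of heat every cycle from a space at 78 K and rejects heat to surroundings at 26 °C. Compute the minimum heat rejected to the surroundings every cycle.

Q_H ≈ 441 kJ

T_H = 26 °C → 26 + 273.15 = 299.15 K.
For a reversible cycle Q_H/Q_C = T_H/T_C, so Q_H = Q_C·T_H/T_C = 115 × 299.15/78.00 = 441 kJ.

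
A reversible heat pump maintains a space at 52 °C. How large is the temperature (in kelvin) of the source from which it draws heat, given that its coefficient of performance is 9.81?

T_H = 52 °C → 52 + 273.15 = 325.15 K.
COP_HP = T_H/(T_H − T_C) ⇒ T_C = T_H·(COP_HP − 1)/COP_HP = 325.15 × (9.81 − 1)/9.81 = 292.0 K.

T_C ≈ 292.0 K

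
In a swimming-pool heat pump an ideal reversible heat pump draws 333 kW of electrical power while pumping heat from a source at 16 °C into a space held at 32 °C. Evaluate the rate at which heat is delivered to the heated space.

T_H = 32 °C → 32 + 273.15 = 305.15 K.
T_C = 16 °C → 16 + 273.15 = 289.15 K.
The Carnot heat-pump COP is COP_HP = T_H/(T_H − T_C) = 305.15/16.00 = 19.0719.
Q_H = COP_HP · W = 19.0719 × 333 = 6350 kW.

Q̇_H ≈ 6350 kW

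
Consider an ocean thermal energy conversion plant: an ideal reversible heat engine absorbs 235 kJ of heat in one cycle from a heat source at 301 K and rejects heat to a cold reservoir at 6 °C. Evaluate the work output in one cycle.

T_C = 6 °C → 6 + 273.15 = 279.15 K.
η_rev = 1 − T_C/T_H = 1 − 279.15/301.00 = 0.0726.
W = η·Q_H = 0.0726 × 235 = 17.1 kJ.

W ≈ 17.1 kJ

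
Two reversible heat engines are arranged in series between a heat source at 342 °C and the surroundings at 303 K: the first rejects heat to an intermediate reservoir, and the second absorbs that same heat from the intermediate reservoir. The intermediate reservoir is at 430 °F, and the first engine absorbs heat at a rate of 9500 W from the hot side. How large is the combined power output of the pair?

Ẇ_total ≈ 4821 W

T_H = 342 °C → 342 + 273.15 = 615.15 K.
Two reversible stages in series are equivalent to a single Carnot engine between T_H and T_C, so η_total = 1 − T_C/T_H = 1 − 303.00/615.15 = 0.5074.
W_total = η_total · Q_H = 0.5074 × 9500 = 4821 W.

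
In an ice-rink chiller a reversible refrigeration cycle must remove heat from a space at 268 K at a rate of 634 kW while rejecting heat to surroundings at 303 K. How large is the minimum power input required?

Ẇ_in ≈ 82.80 kW

COP_R = T_C/(T_H − T_C) = 268.00/35.00 = 7.6571.
W = Q_C/COP_R = 634/7.6571 = 82.80 kW.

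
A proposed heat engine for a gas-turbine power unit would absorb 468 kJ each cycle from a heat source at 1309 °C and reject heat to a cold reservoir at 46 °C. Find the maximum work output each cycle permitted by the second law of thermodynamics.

W_max ≈ 374 kJ

T_H = 1309 °C → 1309 + 273.15 = 1582.15 K.
T_C = 46 °C → 46 + 273.15 = 319.15 K.
The upper bound on efficiency is η_max = 1 − T_C/T_H = 1 − 319.15/1582.15 = 0.7983.
W_max = η_max · Q_H = 0.7983 × 468 = 374 kJ.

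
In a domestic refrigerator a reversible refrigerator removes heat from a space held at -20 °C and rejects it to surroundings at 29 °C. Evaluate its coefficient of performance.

COP_R ≈ 5.17

T_H = 29 °C → 29 + 273.15 = 302.15 K.
T_C = -20 °C → -20 + 273.15 = 253.15 K.
Carnot COP: COP_R = T_C/(T_H − T_C) = 253.15/(302.15 − 253.15) = 5.17.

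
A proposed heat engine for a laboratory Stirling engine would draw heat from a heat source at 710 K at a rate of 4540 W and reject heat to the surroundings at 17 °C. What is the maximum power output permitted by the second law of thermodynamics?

T_C = 17 °C → 17 + 273.15 = 290.15 K.
By the Carnot theorem, η_max = 1 − T_C/T_H = 1 − 290.15/710.00 = 0.5913.
W_max = η_max · Q_H = 0.5913 × 4540 = 2685 W.

Ẇ_max ≈ 2685 W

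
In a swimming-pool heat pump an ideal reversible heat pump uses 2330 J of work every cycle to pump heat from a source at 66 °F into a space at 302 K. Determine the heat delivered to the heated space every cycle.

Q_H ≈ 70600 J

T_C = 66 °F → (66 − 32) × 5/9 = 18.89 °C = 292.04 K.
The Carnot heat-pump COP is COP_HP = T_H/(T_H − T_C) = 302.00/9.96 = 30.3179.
Q_H = COP_HP · W = 30.3179 × 2330 = 70600 J.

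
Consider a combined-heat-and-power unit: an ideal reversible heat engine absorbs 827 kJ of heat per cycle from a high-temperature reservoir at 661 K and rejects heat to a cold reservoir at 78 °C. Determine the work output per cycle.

T_C = 78 °C → 78 + 273.15 = 351.15 K.
η_rev = 1 − T_C/T_H = 1 − 351.15/661.00 = 0.4688.
W = η·Q_H = 0.4688 × 827 = 387.7 kJ.

W ≈ 387.7 kJ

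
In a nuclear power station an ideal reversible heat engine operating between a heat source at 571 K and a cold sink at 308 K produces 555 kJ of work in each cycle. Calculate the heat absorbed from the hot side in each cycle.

η_rev = 1 − T_C/T_H = 1 − 308.00/571.00 = 0.4606.
Q_H = W/η = 555/0.4606 = 1200 kJ.

Q_H ≈ 1200 kJ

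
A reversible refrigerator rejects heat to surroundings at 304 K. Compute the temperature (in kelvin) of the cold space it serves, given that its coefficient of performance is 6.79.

COP_R = T_C/(T_H − T_C) ⇒ T_C = T_H·COP_R/(1 + COP_R) = 304.00 × 6.79/(1 + 6.79) = 265.0 K.

T_C ≈ 265.0 K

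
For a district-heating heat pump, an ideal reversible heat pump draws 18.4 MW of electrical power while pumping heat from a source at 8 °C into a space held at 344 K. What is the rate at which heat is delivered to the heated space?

Q̇_H ≈ 101 MW

T_C = 8 °C → 8 + 273.15 = 281.15 K.
Reversible heating COP: COP_HP = T_H/(T_H − T_C) = 344.00/62.85 = 5.4733.
Q_H = COP_HP · W = 5.4733 × 18.4 = 101 MW.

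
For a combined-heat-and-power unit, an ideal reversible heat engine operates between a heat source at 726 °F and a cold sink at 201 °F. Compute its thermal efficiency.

η ≈ 0.443

T_H = 726 °F → (726 − 32) × 5/9 = 385.56 °C = 658.71 K.
T_C = 201 °F → (201 − 32) × 5/9 = 93.89 °C = 367.04 K.
Carnot efficiency: η = 1 − T_C/T_H = 1 − 367.04/658.71 = 0.443.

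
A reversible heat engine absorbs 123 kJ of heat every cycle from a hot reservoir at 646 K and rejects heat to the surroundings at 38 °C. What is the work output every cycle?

T_C = 38 °C → 38 + 273.15 = 311.15 K.
Since the cycle is reversible, η = 1 − T_C/T_H = 1 − 311.15/646.00 = 0.5183.
W = η·Q_H = 0.5183 × 123 = 63.8 kJ.

W ≈ 63.8 kJ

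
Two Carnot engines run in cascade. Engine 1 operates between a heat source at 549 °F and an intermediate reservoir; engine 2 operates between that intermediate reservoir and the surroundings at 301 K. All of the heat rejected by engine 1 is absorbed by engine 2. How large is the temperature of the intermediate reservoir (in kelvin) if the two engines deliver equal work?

T_H = 549 °F → (549 − 32) × 5/9 = 287.22 °C = 560.37 K.
For reversible stages Q_m = Q_H·(T_m/T_H). Setting W₁ = Q_H(1 − T_m/T_H) equal to W₂ = Q_m(1 − T_C/T_m) = Q_H·(T_m − T_C)/T_H gives T_H − T_m = T_m − T_C, so T_m = (T_H + T_C)/2 = (560.37 + 301.00)/2 = 430.7 K.

T_m ≈ 430.7 K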